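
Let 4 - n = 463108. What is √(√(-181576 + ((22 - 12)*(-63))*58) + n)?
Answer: √(-463104 + 2*I*√54529) ≈ 0.343 + 680.52*I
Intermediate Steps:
n = -463104 (n = 4 - 1*463108 = 4 - 463108 = -463104)
√(√(-181576 + ((22 - 12)*(-63))*58) + n) = √(√(-181576 + ((22 - 12)*(-63))*58) - 463104) = √(√(-181576 + (10*(-63))*58) - 463104) = √(√(-181576 - 630*58) - 463104) = √(√(-181576 - 36540) - 463104) = √(√(-218116) - 463104) = √(2*I*√54529 - 463104) = √(-463104 + 2*I*√54529)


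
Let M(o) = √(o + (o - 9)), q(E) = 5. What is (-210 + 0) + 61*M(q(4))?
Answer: -149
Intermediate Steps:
M(o) = √(-9 + 2*o) (M(o) = √(o + (-9 + o)) = √(-9 + 2*o))
(-210 + 0) + 61*M(q(4)) = (-210 + 0) + 61*√(-9 + 2*5) = -210 + 61*√(-9 + 10) = -210 + 61*√1 = -210 + 61*1 = -210 + 61 = -149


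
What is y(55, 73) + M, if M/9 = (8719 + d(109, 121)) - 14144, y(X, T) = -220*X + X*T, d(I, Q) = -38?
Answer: -57252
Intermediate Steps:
y(X, T) = -220*X + T*X
M = -49167 (M = 9*((8719 - 38) - 14144) = 9*(8681 - 14144) = 9*(-5463) = -49167)
y(55, 73) + M = 55*(-220 + 73) - 49167 = 55*(-147) - 49167 = -8085 - 49167 = -57252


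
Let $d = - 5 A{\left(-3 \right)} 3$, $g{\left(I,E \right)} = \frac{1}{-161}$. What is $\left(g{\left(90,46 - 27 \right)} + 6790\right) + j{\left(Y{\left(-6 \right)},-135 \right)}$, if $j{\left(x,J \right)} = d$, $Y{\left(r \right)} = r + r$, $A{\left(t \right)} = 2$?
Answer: $\frac{1088359}{161} \approx 6760.0$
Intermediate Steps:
$g{\left(I,E \right)} = - \frac{1}{161}$
$d = -30$ ($d = \left(-5\right) 2 \cdot 3 = \left(-10\right) 3 = -30$)
$Y{\left(r \right)} = 2 r$
$j{\left(x,J \right)} = -30$
$\left(g{\left(90,46 - 27 \right)} + 6790\right) + j{\left(Y{\left(-6 \right)},-135 \right)} = \left(- \frac{1}{161} + 6790\right) - 30 = \frac{1093189}{161} - 30 = \frac{1088359}{161}$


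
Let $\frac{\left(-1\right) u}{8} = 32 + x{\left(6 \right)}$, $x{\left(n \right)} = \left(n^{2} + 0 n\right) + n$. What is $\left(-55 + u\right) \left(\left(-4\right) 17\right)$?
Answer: $43996$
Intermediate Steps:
$x{\left(n \right)} = n + n^{2}$ ($x{\left(n \right)} = \left(n^{2} + 0\right) + n = n^{2} + n = n + n^{2}$)
$u = -592$ ($u = - 8 \left(32 + 6 \left(1 + 6\right)\right) = - 8 \left(32 + 6 \cdot 7\right) = - 8 \left(32 + 42\right) = \left(-8\right) 74 = -592$)
$\left(-55 + u\right) \left(\left(-4\right) 17\right) = \left(-55 - 592\right) \left(\left(-4\right) 17\right) = \left(-647\right) \left(-68\right) = 43996$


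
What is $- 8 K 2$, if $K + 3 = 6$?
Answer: $-48$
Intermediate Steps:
$K = 3$ ($K = -3 + 6 = 3$)
$- 8 K 2 = \left(-8\right) 3 \cdot 2 = \left(-24\right) 2 = -48$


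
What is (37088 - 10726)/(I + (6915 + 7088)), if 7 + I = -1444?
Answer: 13181/6276 ≈ 2.1002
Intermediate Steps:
I = -1451 (I = -7 - 1444 = -1451)
(37088 - 10726)/(I + (6915 + 7088)) = (37088 - 10726)/(-1451 + (6915 + 7088)) = 26362/(-1451 + 14003) = 26362/12552 = 26362*(1/12552) = 13181/6276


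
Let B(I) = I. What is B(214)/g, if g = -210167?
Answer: -214/210167 ≈ -0.0010182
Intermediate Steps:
B(214)/g = 214/(-210167) = 214*(-1/210167) = -214/210167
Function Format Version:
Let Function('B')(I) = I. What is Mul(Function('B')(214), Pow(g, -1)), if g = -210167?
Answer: Rational(-214, 210167) ≈ -0.0010182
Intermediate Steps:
Mul(Function('B')(214), Pow(g, -1)) = Mul(214, Pow(-210167, -1)) = Mul(214, Rational(-1, 210167)) = Rational(-214, 210167)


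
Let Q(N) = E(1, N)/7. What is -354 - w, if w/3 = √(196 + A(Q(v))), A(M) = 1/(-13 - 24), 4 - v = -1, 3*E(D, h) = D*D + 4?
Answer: -354 - 3*√268287/37 ≈ -396.00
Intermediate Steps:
E(D, h) = 4/3 + D²/3 (E(D, h) = (D*D + 4)/3 = (D² + 4)/3 = (4 + D²)/3 = 4/3 + D²/3)
v = 5 (v = 4 - 1*(-1) = 4 + 1 = 5)
Q(N) = 5/21 (Q(N) = (4/3 + (⅓)*1²)/7 = (4/3 + (⅓)*1)*(⅐) = (4/3 + ⅓)*(⅐) = (5/3)*(⅐) = 5/21)
A(M) = -1/37 (A(M) = 1/(-37) = -1/37)
w = 3*√268287/37 (w = 3*√(196 - 1/37) = 3*√(7251/37) = 3*(√268287/37) = 3*√268287/37 ≈ 41.997)
-354 - w = -354 - 3*√268287/37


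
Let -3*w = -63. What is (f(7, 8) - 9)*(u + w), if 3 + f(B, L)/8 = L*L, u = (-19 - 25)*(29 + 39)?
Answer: -1423109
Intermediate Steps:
w = 21 (w = -⅓*(-63) = 21)
u = -2992 (u = -44*68 = -2992)
f(B, L) = -24 + 8*L² (f(B, L) = -24 + 8*(L*L) = -24 + 8*L²)
(f(7, 8) - 9)*(u + w) = ((-24 + 8*8²) - 9)*(-2992 + 21) = ((-24 + 8*64) - 9)*(-2971) = ((-24 + 512) - 9)*(-2971) = (488 - 9)*(-2971) = 479*(-2971) = -1423109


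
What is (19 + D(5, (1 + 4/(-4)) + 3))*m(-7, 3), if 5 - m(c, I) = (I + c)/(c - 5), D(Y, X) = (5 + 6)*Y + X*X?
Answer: 1162/3 ≈ 387.33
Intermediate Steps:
D(Y, X) = X**2 + 11*Y (D(Y, X) = 11*Y + X**2 = X**2 + 11*Y)
m(c, I) = 5 - (I + c)/(-5 + c) (m(c, I) = 5 - (I + c)/(c - 5) = 5 - (I + c)/(-5 + c))
(19 + D(5, (1 + 4/(-4)) + 3))*m(-7, 3) = (19 + (((1 + 4/(-4)) + 3)**2 + 11*5))*((-25 - 1*3 + 4*(-7))/(-5 - 7)) = (19 + (((1 + 4*(-1/4)) + 3)**2 + 55))*((-25 - 3 - 28)/(-12)) = (19 + (((1 - 1) + 3)**2 + 55))*(-1/12*(-56)) = (19 + ((0 + 3)**2 + 55))*(14/3) = (19 + (3**2 + 55))*(14/3) = (19 + (9 + 55))*(14/3) = (19 + 64)*(14/3) = 83*(14/3) = 1162/3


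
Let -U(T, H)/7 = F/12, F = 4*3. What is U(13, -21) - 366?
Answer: -373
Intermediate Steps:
F = 12
U(T, H) = -7 (U(T, H) = -84/12 = -7*1 = -7)
U(13, -21) - 366 = -7 - 366 = -373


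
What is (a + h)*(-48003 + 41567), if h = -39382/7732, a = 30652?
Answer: -381271668138/1933 ≈ -1.9724e+8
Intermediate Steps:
h = -19691/3866 (h = -39382*1/7732 = -19691/3866 ≈ -5.0934)
(a + h)*(-48003 + 41567) = (30652 - 19691/3866)*(-48003 + 41567) = (118480941/3866)*(-6436) = -381271668138/1933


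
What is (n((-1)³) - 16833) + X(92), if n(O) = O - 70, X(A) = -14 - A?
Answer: -17010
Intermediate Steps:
n(O) = -70 + O
(n((-1)³) - 16833) + X(92) = ((-70 + (-1)³) - 16833) + (-14 - 1*92) = ((-70 - 1) - 16833) + (-14 - 92) = (-71 - 16833) - 106 = -16904 - 106 = -17010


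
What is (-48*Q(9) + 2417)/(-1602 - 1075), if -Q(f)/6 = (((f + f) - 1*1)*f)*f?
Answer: -398993/2677 ≈ -149.04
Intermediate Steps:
Q(f) = -6*f²*(-1 + 2*f) (Q(f) = -6*((f + f) - 1*1)*f*f = -6*(2*f - 1)*f*f = -6*(-1 + 2*f)*f*f = -6*f*(-1 + 2*f)*f = -6*f²*(-1 + 2*f))
(-48*Q(9) + 2417)/(-1602 - 1075) = (-48*9²*(6 - 12*9) + 2417)/(-1602 - 1075) = (-3888*(6 - 108) + 2417)/(-2677) = (-3888*(-102) + 2417)*(-1/2677) = (-48*(-8262) + 2417)*(-1/2677) = (396576 + 2417)*(-1/2677) = 398993*(-1/2677) = -398993/2677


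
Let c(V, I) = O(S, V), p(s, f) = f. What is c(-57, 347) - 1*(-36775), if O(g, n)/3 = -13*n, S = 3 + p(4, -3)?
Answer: 38998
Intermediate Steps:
S = 0 (S = 3 - 3 = 0)
O(g, n) = -39*n (O(g, n) = 3*(-13*n) = -39*n)
c(V, I) = -39*V
c(-57, 347) - 1*(-36775) = -39*(-57) - 1*(-36775) = 2223 + 36775 = 38998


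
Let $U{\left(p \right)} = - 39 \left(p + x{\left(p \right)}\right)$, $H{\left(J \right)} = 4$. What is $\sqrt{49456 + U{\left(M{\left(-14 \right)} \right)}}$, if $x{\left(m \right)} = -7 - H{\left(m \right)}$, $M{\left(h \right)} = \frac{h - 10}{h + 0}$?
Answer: $\frac{\sqrt{2441089}}{7} \approx 223.2$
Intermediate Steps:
$M{\left(h \right)} = \frac{-10 + h}{h}$
$x{\left(m \right)} = -11$ ($x{\left(m \right)} = -7 - 4 = -11$)
$U{\left(p \right)} = 429 - 39 p$ ($U{\left(p \right)} = - 39 \left(p - 11\right) = - 39 \left(-11 + p\right) = 429 - 39 p$)
$\sqrt{49456 + U{\left(M{\left(-14 \right)} \right)}} = \sqrt{49456 + \left(429 - 39 \frac{-10 - 14}{-14}\right)} = \sqrt{49456 + \left(429 - 39 \left(\left(- \frac{1}{14}\right) \left(-24\right)\right)\right)} = \sqrt{49456 + \left(429 - \frac{468}{7}\right)} = \sqrt{49456 + \frac{2535}{7}} = \sqrt{\frac{348727}{7}} = \frac{\sqrt{2441089}}{7}$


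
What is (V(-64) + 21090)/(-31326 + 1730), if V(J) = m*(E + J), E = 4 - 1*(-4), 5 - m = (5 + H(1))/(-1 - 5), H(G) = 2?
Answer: -31117/44394 ≈ -0.70093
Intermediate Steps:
m = 37/6 (m = 5 - (5 + 2)/(-1 - 5) = 5 - 7/(-6) = 5 - 7*(-1)/6 = 5 - 1*(-7/6) = 5 + 7/6 = 37/6 ≈ 6.1667)
E = 8 (E = 4 + 4 = 8)
V(J) = 148/3 + 37*J/6 (V(J) = 37*(8 + J)/6 = 148/3 + 37*J/6)
(V(-64) + 21090)/(-31326 + 1730) = ((148/3 + (37/6)*(-64)) + 21090)/(-31326 + 1730) = ((148/3 - 1184/3) + 21090)/(-29596) = (-1036/3 + 21090)*(-1/29596) = (62234/3)*(-1/29596) = -31117/44394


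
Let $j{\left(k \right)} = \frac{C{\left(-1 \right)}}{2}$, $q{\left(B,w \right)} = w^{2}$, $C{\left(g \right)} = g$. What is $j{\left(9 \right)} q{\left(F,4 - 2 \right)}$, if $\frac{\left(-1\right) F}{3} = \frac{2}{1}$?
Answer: $-2$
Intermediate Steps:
$F = -6$ ($F = - 3 \cdot \frac{2}{1} = - 3 \cdot 2 \cdot 1 = \left(-3\right) 2 = -6$)
$j{\left(k \right)} = - \frac{1}{2}$
$j{\left(9 \right)} q{\left(F,4 - 2 \right)} = - \frac{\left(4 - 2\right)^{2}}{2} = - \frac{2^{2}}{2} = \left(- \frac{1}{2}\right) 4 = -2$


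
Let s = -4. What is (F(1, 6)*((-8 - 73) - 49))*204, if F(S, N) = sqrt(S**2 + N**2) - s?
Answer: -106080 - 26520*sqrt(37) ≈ -2.6740e+5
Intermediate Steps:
F(S, N) = 4 + sqrt(N**2 + S**2) (F(S, N) = sqrt(S**2 + N**2) - 1*(-4) = sqrt(N**2 + S**2) + 4 = 4 + sqrt(N**2 + S**2))
(F(1, 6)*((-8 - 73) - 49))*204 = ((4 + sqrt(6**2 + 1**2))*((-8 - 73) - 49))*204 = ((4 + sqrt(36 + 1))*(-81 - 49))*204 = ((4 + sqrt(37))*(-130))*204 = (-520 - 130*sqrt(37))*204 = -106080 - 26520*sqrt(37)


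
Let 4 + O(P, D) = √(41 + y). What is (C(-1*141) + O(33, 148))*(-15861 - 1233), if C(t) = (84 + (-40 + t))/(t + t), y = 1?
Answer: 2937319/47 - 17094*√42 ≈ -48286.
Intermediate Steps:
O(P, D) = -4 + √42 (O(P, D) = -4 + √(41 + 1) = -4 + √42)
C(t) = (44 + t)/(2*t) (C(t) = (44 + t)/((2*t)) = (44 + t)*(1/(2*t)) = (44 + t)/(2*t))
(C(-1*141) + O(33, 148))*(-15861 - 1233) = ((44 - 1*141)/(2*((-1*141))) + (-4 + √42))*(-15861 - 1233) = ((½)*(44 - 141)/(-141) + (-4 + √42))*(-17094) = ((½)*(-1/141)*(-97) + (-4 + √42))*(-17094) = (97/282 + (-4 + √42))*(-17094) = (-1031/282 + √42)*(-17094) = 2937319/47 - 17094*√42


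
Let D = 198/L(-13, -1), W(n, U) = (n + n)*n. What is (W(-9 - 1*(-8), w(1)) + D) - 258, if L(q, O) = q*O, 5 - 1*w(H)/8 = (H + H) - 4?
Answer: -3130/13 ≈ -240.77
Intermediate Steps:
w(H) = 72 - 16*H (w(H) = 40 - 8*((H + H) - 4) = 40 - 8*(2*H - 4) = 40 - 8*(-4 + 2*H) = 40 + (32 - 16*H) = 72 - 16*H)
W(n, U) = 2*n**2 (W(n, U) = (2*n)*n = 2*n**2)
L(q, O) = O*q
D = 198/13 (D = 198/((-1*(-13))) = 198/13 ≈ 15.231)
(W(-9 - 1*(-8), w(1)) + D) - 258 = (2*(-9 - 1*(-8))**2 + 198/13) - 258 = (2*(-9 + 8)**2 + 198/13) - 258 = (2*(-1)**2 + 198/13) - 258 = (2*1 + 198/13) - 258 = (2 + 198/13) - 258 = 224/13 - 258 = -3130/13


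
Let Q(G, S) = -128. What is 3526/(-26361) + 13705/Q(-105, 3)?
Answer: -361728833/3374208 ≈ -107.20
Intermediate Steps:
3526/(-26361) + 13705/Q(-105, 3) = 3526/(-26361) + 13705/(-128) = 3526*(-1/26361) + 13705*(-1/128) = -3526/26361 - 13705/128 = -361728833/3374208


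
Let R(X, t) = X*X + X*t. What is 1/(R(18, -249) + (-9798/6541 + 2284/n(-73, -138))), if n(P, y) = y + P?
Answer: -31/129280 ≈ -0.00023979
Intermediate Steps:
n(P, y) = P + y
R(X, t) = X² + X*t
1/(R(18, -249) + (-9798/6541 + 2284/n(-73, -138))) = 1/(18*(18 - 249) + (-9798/6541 + 2284/(-73 - 138))) = 1/(18*(-231) + (-9798*1/6541 + 2284/(-211))) = 1/(-4158 + (-9798/6541 + 2284*(-1/211))) = 1/(-4158 + (-9798/6541 - 2284/211)) = 1/(-4158 - 382/31) = 1/(-129280/31) = -31/129280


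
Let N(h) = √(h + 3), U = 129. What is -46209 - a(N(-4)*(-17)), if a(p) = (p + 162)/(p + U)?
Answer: -782339557/16930 - 561*I/16930 ≈ -46210.0 - 0.033136*I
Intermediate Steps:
N(h) = √(3 + h)
a(p) = (162 + p)/(129 + p) (a(p) = (p + 162)/(p + 129) = (162 + p)/(129 + p))
-46209 - a(N(-4)*(-17)) = -46209 - (162 + √(3 - 4)*(-17))/(129 + √(3 - 4)*(-17)) = -46209 - (162 + √(-1)*(-17))/(129 + √(-1)*(-17)) = -46209 - (162 + I*(-17))/(129 + I*(-17)) = -46209 - (162 - 17*I)/(129 - 17*I) = -46209 - (129 + 17*I)/16930*(162 - 17*I) = -46209 - (129 + 17*I)*(162 - 17*I)/16930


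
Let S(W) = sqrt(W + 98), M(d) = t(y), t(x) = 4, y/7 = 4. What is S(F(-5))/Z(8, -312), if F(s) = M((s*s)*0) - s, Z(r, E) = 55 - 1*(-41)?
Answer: sqrt(107)/96 ≈ 0.10775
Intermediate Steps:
y = 28 (y = 7*4 = 28)
M(d) = 4
Z(r, E) = 96 (Z(r, E) = 55 + 41 = 96)
F(s) = 4 - s
S(W) = sqrt(98 + W)
S(F(-5))/Z(8, -312) = sqrt(98 + (4 - 1*(-5)))/96 = sqrt(98 + (4 + 5))*(1/96) = sqrt(98 + 9)*(1/96) = sqrt(107)*(1/96) = sqrt(107)/96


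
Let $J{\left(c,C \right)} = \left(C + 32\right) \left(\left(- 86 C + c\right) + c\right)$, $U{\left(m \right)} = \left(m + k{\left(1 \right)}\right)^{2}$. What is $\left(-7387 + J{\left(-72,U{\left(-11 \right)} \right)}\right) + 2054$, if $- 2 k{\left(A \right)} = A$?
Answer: $- \frac{15176659}{8} \approx -1.8971 \cdot 10^{6}$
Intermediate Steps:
$k{\left(A \right)} = - \frac{A}{2}$
$U{\left(m \right)} = \left(- \frac{1}{2} + m\right)^{2}$ ($U{\left(m \right)} = \left(m - \frac{1}{2}\right)^{2} = \left(- \frac{1}{2} + m\right)^{2}$)
$J{\left(c,C \right)} = \left(32 + C\right) \left(- 86 C + 2 c\right)$ ($J{\left(c,C \right)} = \left(32 + C\right) \left(\left(c - 86 C\right) + c\right) = \left(32 + C\right) \left(- 86 C + 2 c\right)$)
$\left(-7387 + J{\left(-72,U{\left(-11 \right)} \right)}\right) + 2054 = \left(-7387 + \left(- 2752 \frac{\left(-1 + 2 \left(-11\right)\right)^{2}}{4} - 86 \left(\frac{\left(-1 + 2 \left(-11\right)\right)^{2}}{4}\right)^{2} + 64 \left(-72\right) + 2 \frac{\left(-1 + 2 \left(-11\right)\right)^{2}}{4} \left(-72\right)\right)\right) + 2054 = \left(-7387 - \left(4608 + 86 \frac{\left(-1 - 22\right)^{4}}{16} - 2 \frac{\left(-1 - 22\right)^{2}}{4} \left(-72\right) + 2752 \cdot \frac{1}{4} \left(-1 - 22\right)^{2}\right)\right) + 2054 = \left(-7387 - \left(4608 + \frac{12033163}{8} - 2 \frac{\left(-23\right)^{2}}{4} \left(-72\right) + 2752 \cdot \frac{1}{4} \left(-23\right)^{2}\right)\right) + 2054 = \left(-7387 - \left(4608 + \frac{12033163}{8} - 2 \cdot \frac{1}{4} \cdot 529 \left(-72\right) + 2752 \cdot \frac{1}{4} \cdot 529\right)\right) + 2054 = \left(-7387 - \left(368560 + 19044 + \frac{12033163}{8}\right)\right) + 2054 = \left(-7387 - \frac{15133995}{8}\right) + 2054 = - \frac{15193091}{8} + 2054 = - \frac{15176659}{8}$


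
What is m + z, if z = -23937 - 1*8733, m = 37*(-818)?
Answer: -62936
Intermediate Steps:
m = -30266
z = -32670 (z = -23937 - 8733 = -32670)
m + z = -30266 - 32670 = -62936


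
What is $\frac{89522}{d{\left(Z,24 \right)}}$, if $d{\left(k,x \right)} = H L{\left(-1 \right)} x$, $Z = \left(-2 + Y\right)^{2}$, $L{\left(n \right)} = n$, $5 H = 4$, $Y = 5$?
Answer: $- \frac{223805}{48} \approx -4662.6$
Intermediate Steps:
$H = \frac{4}{5}$ ($H = \frac{1}{5} \cdot 4 = \frac{4}{5} \approx 0.8$)
$Z = 9$ ($Z = \left(-2 + 5\right)^{2} = 3^{2} = 9$)
$d{\left(k,x \right)} = - \frac{4 x}{5}$ ($d{\left(k,x \right)} = \frac{4}{5} \left(-1\right) x = - \frac{4 x}{5}$)
$\frac{89522}{d{\left(Z,24 \right)}} = \frac{89522}{\left(- \frac{4}{5}\right) 24} = \frac{89522}{- \frac{96}{5}} = 89522 \left(- \frac{5}{96}\right) = - \frac{223805}{48}$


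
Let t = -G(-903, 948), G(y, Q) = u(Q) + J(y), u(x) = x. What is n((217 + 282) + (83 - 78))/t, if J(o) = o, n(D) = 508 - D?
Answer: -4/45 ≈ -0.088889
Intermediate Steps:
G(y, Q) = Q + y
t = -45 (t = -(948 - 903) = -1*45 = -45)
n((217 + 282) + (83 - 78))/t = (508 - ((217 + 282) + (83 - 78)))/(-45) = (508 - (499 + 5))*(-1/45) = (508 - 1*504)*(-1/45) = (508 - 504)*(-1/45) = 4*(-1/45) = -4/45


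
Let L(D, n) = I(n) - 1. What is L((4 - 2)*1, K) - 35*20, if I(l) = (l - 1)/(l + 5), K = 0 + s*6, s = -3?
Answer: -9094/13 ≈ -699.54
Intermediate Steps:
K = -18 (K = 0 - 3*6 = 0 - 18 = -18)
I(l) = (-1 + l)/(5 + l)
L(D, n) = -1 + (-1 + n)/(5 + n) (L(D, n) = (-1 + n)/(5 + n) - 1 = -1 + (-1 + n)/(5 + n))
L((4 - 2)*1, K) - 35*20 = -6/(5 - 18) - 35*20 = -6/(-13) - 700 = -6*(-1/13) - 700 = 6/13 - 700 = -9094/13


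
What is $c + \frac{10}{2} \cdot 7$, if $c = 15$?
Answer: $50$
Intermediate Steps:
$c + \frac{10}{2} \cdot 7 = 15 + \frac{10}{2} \cdot 7 = 15 + 10 \cdot \frac{1}{2} \cdot 7 = 15 + 5 \cdot 7 = 15 + 35 = 50$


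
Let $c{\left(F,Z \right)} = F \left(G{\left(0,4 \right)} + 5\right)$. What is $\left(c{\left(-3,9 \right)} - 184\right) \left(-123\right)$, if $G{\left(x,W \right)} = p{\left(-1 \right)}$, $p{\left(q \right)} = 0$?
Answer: $24477$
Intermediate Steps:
$G{\left(x,W \right)} = 0$
$c{\left(F,Z \right)} = 5 F$ ($c{\left(F,Z \right)} = F \left(0 + 5\right) = F 5 = 5 F$)
$\left(c{\left(-3,9 \right)} - 184\right) \left(-123\right) = \left(5 \left(-3\right) - 184\right) \left(-123\right) = \left(-15 - 184\right) \left(-123\right) = \left(-199\right) \left(-123\right) = 24477$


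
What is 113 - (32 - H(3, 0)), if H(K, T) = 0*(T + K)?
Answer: 81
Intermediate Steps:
H(K, T) = 0 (H(K, T) = 0*(K + T) = 0)
113 - (32 - H(3, 0)) = 113 - (32 - 1*0) = 113 - (32 + 0) = 113 - 1*32 = 113 - 32 = 81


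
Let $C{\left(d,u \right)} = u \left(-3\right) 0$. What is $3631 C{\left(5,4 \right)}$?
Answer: $0$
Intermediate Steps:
$C{\left(d,u \right)} = 0$ ($C{\left(d,u \right)} = - 3 u 0 = 0$)
$3631 C{\left(5,4 \right)} = 3631 \cdot 0 = 0$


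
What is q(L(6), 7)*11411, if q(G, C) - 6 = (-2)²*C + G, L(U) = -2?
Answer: 365152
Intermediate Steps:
q(G, C) = 6 + G + 4*C (q(G, C) = 6 + ((-2)²*C + G) = 6 + (4*C + G) = 6 + (G + 4*C) = 6 + G + 4*C)
q(L(6), 7)*11411 = (6 - 2 + 4*7)*11411 = (6 - 2 + 28)*11411 = 32*11411 = 365152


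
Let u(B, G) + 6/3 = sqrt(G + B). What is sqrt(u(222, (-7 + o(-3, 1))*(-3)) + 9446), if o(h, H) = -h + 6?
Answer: sqrt(9444 + 6*sqrt(6)) ≈ 97.256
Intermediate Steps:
o(h, H) = 6 - h
u(B, G) = -2 + sqrt(B + G) (u(B, G) = -2 + sqrt(G + B) = -2 + sqrt(B + G))
sqrt(u(222, (-7 + o(-3, 1))*(-3)) + 9446) = sqrt((-2 + sqrt(222 + (-7 + (6 - 1*(-3)))*(-3))) + 9446) = sqrt((-2 + sqrt(222 + (-7 + (6 + 3))*(-3))) + 9446) = sqrt((-2 + sqrt(222 + (-7 + 9)*(-3))) + 9446) = sqrt((-2 + sqrt(222 + 2*(-3))) + 9446) = sqrt((-2 + sqrt(222 - 6)) + 9446) = sqrt((-2 + sqrt(216)) + 9446) = sqrt((-2 + 6*sqrt(6)) + 9446) = sqrt(9444 + 6*sqrt(6))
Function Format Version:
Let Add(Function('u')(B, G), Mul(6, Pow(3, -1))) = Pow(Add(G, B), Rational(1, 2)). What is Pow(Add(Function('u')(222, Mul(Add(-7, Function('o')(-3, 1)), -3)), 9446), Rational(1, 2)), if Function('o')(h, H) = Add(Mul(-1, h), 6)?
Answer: Pow(Add(9444, Mul(6, Pow(6, Rational(1, 2)))), Rational(1, 2)) ≈ 97.256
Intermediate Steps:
Function('o')(h, H) = Add(6, Mul(-1, h))
Function('u')(B, G) = Add(-2, Pow(Add(B, G), Rational(1, 2))) (Function('u')(B, G) = Add(-2, Pow(Add(G, B), Rational(1, 2))) = Add(-2, Pow(Add(B, G), Rational(1, 2))))
Pow(Add(Function('u')(222, Mul(Add(-7, Function('o')(-3, 1)), -3)), 9446), Rational(1, 2)) = Pow(Add(Add(-2, Pow(Add(222, Mul(Add(-7, Add(6, Mul(-1, -3))), -3)), Rational(1, 2))), 9446), Rational(1, 2)) = Pow(Add(Add(-2, Pow(Add(222, Mul(Add(-7, Add(6, 3)), -3)), Rational(1, 2))), 9446), Rational(1, 2)) = Pow(Add(Add(-2, Pow(Add(222, Mul(Add(-7, 9), -3)), Rational(1, 2))), 9446), Rational(1, 2)) = Pow(Add(Add(-2, Pow(Add(222, Mul(2, -3)), Rational(1, 2))), 9446), Rational(1, 2)) = Pow(Add(Add(-2, Pow(Add(222, -6), Rational(1, 2))), 9446), Rational(1, 2)) = Pow(Add(Add(-2, Pow(216, Rational(1, 2))), 9446), Rational(1, 2)) = Pow(Add(Add(-2, Mul(6, Pow(6, Rational(1, 2)))), 9446), Rational(1, 2)) = Pow(Add(9444, Mul(6, Pow(6, Rational(1, 2)))), Rational(1, 2))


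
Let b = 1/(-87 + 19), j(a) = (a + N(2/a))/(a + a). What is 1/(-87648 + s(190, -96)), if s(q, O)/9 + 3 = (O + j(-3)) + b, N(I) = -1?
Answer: -68/6020253 ≈ -1.1295e-5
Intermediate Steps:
j(a) = (-1 + a)/(2*a) (j(a) = (a - 1)/(a + a) = (-1 + a)/((2*a)) = (-1 + a)*(1/(2*a)) = (-1 + a)/(2*a))
b = -1/68 (b = 1/(-68) = -1/68 ≈ -0.014706)
s(q, O) = -1437/68 + 9*O (s(q, O) = -27 + 9*((O + (½)*(-1 - 3)/(-3)) - 1/68) = -27 + 9*((O + (½)*(-⅓)*(-4)) - 1/68) = -27 + 9*((O + ⅔) - 1/68) = -27 + 9*((⅔ + O) - 1/68) = -27 + 9*(133/204 + O) = -27 + (399/68 + 9*O) = -1437/68 + 9*O)
1/(-87648 + s(190, -96)) = 1/(-87648 + (-1437/68 + 9*(-96))) = 1/(-87648 + (-1437/68 - 864)) = 1/(-87648 - 60189/68) = 1/(-6020253/68) = -68/6020253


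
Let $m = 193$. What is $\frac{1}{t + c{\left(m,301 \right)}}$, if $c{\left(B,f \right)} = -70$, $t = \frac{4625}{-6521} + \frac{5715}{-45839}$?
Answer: $- \frac{298916119}{21173401220} \approx -0.014118$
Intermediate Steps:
$t = - \frac{249272890}{298916119}$ ($t = 4625 \left(- \frac{1}{6521}\right) + 5715 \left(- \frac{1}{45839}\right) = - \frac{4625}{6521} - \frac{5715}{45839} = - \frac{249272890}{298916119} \approx -0.83392$)
$\frac{1}{t + c{\left(m,301 \right)}} = \frac{1}{- \frac{249272890}{298916119} - 70} = \frac{1}{- \frac{21173401220}{298916119}} = - \frac{298916119}{21173401220}$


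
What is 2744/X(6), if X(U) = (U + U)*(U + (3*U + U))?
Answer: 343/45 ≈ 7.6222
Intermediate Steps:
X(U) = 10*U² (X(U) = (2*U)*(U + 4*U) = (2*U)*(5*U) = 10*U²)
2744/X(6) = 2744/((10*6²)) = 2744/((10*36)) = 2744/360 = 2744*(1/360) = 343/45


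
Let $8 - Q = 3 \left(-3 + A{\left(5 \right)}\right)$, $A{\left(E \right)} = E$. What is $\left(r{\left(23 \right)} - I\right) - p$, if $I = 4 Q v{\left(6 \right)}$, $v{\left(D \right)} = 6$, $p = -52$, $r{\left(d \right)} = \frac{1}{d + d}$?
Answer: $\frac{185}{46} \approx 4.0217$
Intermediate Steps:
$r{\left(d \right)} = \frac{1}{2 d}$
$Q = 2$ ($Q = 8 - 3 \left(-3 + 5\right) = 8 - 3 \cdot 2 = 8 - 6 = 2$)
$I = 48$ ($I = 4 \cdot 2 \cdot 6 = 8 \cdot 6 = 48$)
$\left(r{\left(23 \right)} - I\right) - p = \left(\frac{1}{2 \cdot 23} - 48\right) - -52 = \left(\frac{1}{2} \cdot \frac{1}{23} - 48\right) + 52 = \left(\frac{1}{46} - 48\right) + 52 = - \frac{2207}{46} + 52 = \frac{185}{46}$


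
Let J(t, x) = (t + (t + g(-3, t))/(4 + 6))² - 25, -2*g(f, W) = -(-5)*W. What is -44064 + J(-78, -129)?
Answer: -3969331/100 ≈ -39693.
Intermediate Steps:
g(f, W) = -5*W/2 (g(f, W) = -(-1)*(-5*W)/2 = -5*W/2)
J(t, x) = -25 + 289*t²/400 (J(t, x) = (t + (t - 5*t/2)/(4 + 6))² - 25 = (t - 3*t/2/10)² - 25 = (t - 3*t/2*(⅒))² - 25 = (t - 3*t/20)² - 25 = (17*t/20)² - 25 = 289*t²/400 - 25 = -25 + 289*t²/400)
-44064 + J(-78, -129) = -44064 + (-25 + (289/400)*(-78)²) = -44064 + (-25 + (289/400)*6084) = -44064 + (-25 + 439569/100) = -44064 + 437069/100 = -3969331/100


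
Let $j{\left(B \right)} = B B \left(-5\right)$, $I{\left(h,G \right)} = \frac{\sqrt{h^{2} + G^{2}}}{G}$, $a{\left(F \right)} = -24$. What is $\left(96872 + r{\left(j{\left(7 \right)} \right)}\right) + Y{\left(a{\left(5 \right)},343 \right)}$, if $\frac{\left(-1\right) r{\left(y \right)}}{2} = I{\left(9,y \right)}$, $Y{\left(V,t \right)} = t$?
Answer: $97215 + \frac{2 \sqrt{60106}}{245} \approx 97217.0$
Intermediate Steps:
$I{\left(h,G \right)} = \frac{\sqrt{G^{2} + h^{2}}}{G}$
$j{\left(B \right)} = - 5 B^{2}$ ($j{\left(B \right)} = B^{2} \left(-5\right) = - 5 B^{2}$)
$r{\left(y \right)} = - \frac{2 \sqrt{81 + y^{2}}}{y}$ ($r{\left(y \right)} = - 2 \frac{\sqrt{y^{2} + 9^{2}}}{y} = - 2 \frac{\sqrt{y^{2} + 81}}{y} = - 2 \frac{\sqrt{81 + y^{2}}}{y} = - \frac{2 \sqrt{81 + y^{2}}}{y}$)
$\left(96872 + r{\left(j{\left(7 \right)} \right)}\right) + Y{\left(a{\left(5 \right)},343 \right)} = \left(96872 - \frac{2 \sqrt{81 + \left(- 5 \cdot 7^{2}\right)^{2}}}{\left(-5\right) 7^{2}}\right) + 343 = \left(96872 - \frac{2 \sqrt{81 + \left(\left(-5\right) 49\right)^{2}}}{\left(-5\right) 49}\right) + 343 = \left(96872 - \frac{2 \sqrt{81 + \left(-245\right)^{2}}}{-245}\right) + 343 = \left(96872 - - \frac{2 \sqrt{81 + 60025}}{245}\right) + 343 = \left(96872 - - \frac{2 \sqrt{60106}}{245}\right) + 343 = \left(96872 + \frac{2 \sqrt{60106}}{245}\right) + 343 = 97215 + \frac{2 \sqrt{60106}}{245}$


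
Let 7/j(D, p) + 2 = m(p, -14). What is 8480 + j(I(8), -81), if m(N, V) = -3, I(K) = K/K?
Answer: 42393/5 ≈ 8478.6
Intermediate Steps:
I(K) = 1
j(D, p) = -7/5 (j(D, p) = 7/(-2 - 3) = 7/(-5) = 7*(-⅕) = -7/5)
8480 + j(I(8), -81) = 8480 - 7/5 = 42393/5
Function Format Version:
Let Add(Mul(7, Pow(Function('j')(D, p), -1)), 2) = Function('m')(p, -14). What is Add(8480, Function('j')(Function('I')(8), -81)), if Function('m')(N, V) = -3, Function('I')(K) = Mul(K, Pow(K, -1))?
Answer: Rational(42393, 5) ≈ 8478.6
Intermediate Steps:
Function('I')(K) = 1
Function('j')(D, p) = Rational(-7, 5) (Function('j')(D, p) = Mul(7, Pow(Add(-2, -3), -1)) = Mul(7, Pow(-5, -1)) = Mul(7, Rational(-1, 5)) = Rational(-7, 5))
Add(8480, Function('j')(Function('I')(8), -81)) = Add(8480, Rational(-7, 5)) = Rational(42393, 5)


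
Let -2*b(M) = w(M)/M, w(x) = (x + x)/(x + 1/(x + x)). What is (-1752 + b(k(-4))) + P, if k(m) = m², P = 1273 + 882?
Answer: 206707/513 ≈ 402.94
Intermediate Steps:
P = 2155
w(x) = 2*x/(x + 1/(2*x)) (w(x) = (2*x)/(x + 1/(2*x)) = 2*x/(x + 1/(2*x)))
b(M) = -2*M/(1 + 2*M²) (b(M) = -4*M²/(1 + 2*M²)/(2*M) = -2*M/(1 + 2*M²))
(-1752 + b(k(-4))) + P = (-1752 - 2*(-4)²/(1 + 2*((-4)²)²)) + 2155 = (-1752 - 2*16/(1 + 2*16²)) + 2155 = (-1752 - 2*16/(1 + 2*256)) + 2155 = (-1752 - 2*16/(1 + 512)) + 2155 = (-1752 - 2*16/513) + 2155 = (-1752 - 2*16*1/513) + 2155 = (-1752 - 32/513) + 2155 = -898808/513 + 2155 = 206707/513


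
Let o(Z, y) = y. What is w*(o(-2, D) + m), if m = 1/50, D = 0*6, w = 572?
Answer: 286/25 ≈ 11.440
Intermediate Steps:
D = 0
m = 1/50 ≈ 0.020000
w*(o(-2, D) + m) = 572*(0 + 1/50) = 572*(1/50) = 286/25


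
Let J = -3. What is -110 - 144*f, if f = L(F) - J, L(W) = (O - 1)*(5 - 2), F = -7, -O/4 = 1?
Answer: 1618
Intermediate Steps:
O = -4 (O = -4*1 = -4)
L(W) = -15 (L(W) = (-4 - 1)*(5 - 2) = -5*3 = -15)
f = -12 (f = -15 - 1*(-3) = -15 + 3 = -12)
-110 - 144*f = -110 - 144*(-12) = -110 + 1728 = 1618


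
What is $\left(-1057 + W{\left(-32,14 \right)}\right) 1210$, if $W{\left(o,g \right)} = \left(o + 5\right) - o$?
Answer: $-1272920$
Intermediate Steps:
$W{\left(o,g \right)} = 5$ ($W{\left(o,g \right)} = \left(5 + o\right) - o = 5$)
$\left(-1057 + W{\left(-32,14 \right)}\right) 1210 = \left(-1057 + 5\right) 1210 = \left(-1052\right) 1210 = -1272920$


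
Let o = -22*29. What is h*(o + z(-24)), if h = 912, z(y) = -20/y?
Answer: -581096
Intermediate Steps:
o = -638
h*(o + z(-24)) = 912*(-638 - 20/(-24)) = 912*(-638 - 20*(-1/24)) = 912*(-638 + 5/6) = 912*(-3823/6) = -581096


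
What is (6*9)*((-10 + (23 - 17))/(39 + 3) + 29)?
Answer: 10926/7 ≈ 1560.9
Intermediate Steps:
(6*9)*((-10 + (23 - 17))/(39 + 3) + 29) = 54*((-10 + 6)/42 + 29) = 54*(-4*1/42 + 29) = 54*(-2/21 + 29) = 54*(607/21) = 10926/7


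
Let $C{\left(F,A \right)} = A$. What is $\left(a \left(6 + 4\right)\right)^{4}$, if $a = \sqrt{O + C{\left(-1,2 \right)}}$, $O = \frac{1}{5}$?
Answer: $48400$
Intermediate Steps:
$O = \frac{1}{5} \approx 0.2$
$a = \frac{\sqrt{55}}{5}$ ($a = \sqrt{\frac{1}{5} + 2} = \sqrt{\frac{11}{5}} = \frac{\sqrt{55}}{5} \approx 1.4832$)
$\left(a \left(6 + 4\right)\right)^{4} = \left(\frac{\sqrt{55}}{5} \left(6 + 4\right)\right)^{4} = \left(\frac{\sqrt{55}}{5} \cdot 10\right)^{4} = \left(2 \sqrt{55}\right)^{4} = 48400$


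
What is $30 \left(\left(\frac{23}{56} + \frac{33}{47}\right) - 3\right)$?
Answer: $- \frac{74505}{1316} \approx -56.615$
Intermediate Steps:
$30 \left(\left(\frac{23}{56} + \frac{33}{47}\right) - 3\right) = 30 \left(\frac{2929}{2632} - 3\right) = 30 \left(- \frac{4967}{2632}\right) = - \frac{74505}{1316}$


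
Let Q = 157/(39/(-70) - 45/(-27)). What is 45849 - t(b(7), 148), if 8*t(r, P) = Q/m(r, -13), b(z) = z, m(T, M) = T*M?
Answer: 555508839/12116 ≈ 45849.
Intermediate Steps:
m(T, M) = M*T
Q = 32970/233 (Q = 157/(39*(-1/70) - 45*(-1/27)) = 157/(-39/70 + 5/3) = 157/(233/210) = 157*(210/233) = 32970/233 ≈ 141.50)
t(r, P) = -16485/(12116*r) (t(r, P) = (32970/(233*((-13*r))))/8 = (32970*(-1/(13*r))/233)/8 = (-32970/(3029*r))/8 = -16485/(12116*r))
45849 - t(b(7), 148) = 45849 - (-16485)/(12116*7) = 45849 - 1*(-2355/12116) = 45849 + 2355/12116 = 555508839/12116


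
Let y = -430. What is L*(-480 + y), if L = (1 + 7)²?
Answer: -58240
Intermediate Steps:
L = 64 (L = 8² = 64)
L*(-480 + y) = 64*(-480 - 430) = 64*(-910) = -58240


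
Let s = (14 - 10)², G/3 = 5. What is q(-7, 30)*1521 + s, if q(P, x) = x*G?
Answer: 684466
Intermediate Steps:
G = 15 (G = 3*5 = 15)
s = 16 (s = 4² = 16)
q(P, x) = 15*x (q(P, x) = x*15 = 15*x)
q(-7, 30)*1521 + s = (15*30)*1521 + 16 = 450*1521 + 16 = 684450 + 16 = 684466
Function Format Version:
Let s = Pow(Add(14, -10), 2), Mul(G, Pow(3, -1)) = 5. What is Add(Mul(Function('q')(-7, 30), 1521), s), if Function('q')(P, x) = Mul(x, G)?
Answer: 684466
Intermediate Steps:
G = 15 (G = Mul(3, 5) = 15)
s = 16 (s = Pow(4, 2) = 16)
Function('q')(P, x) = Mul(15, x) (Function('q')(P, x) = Mul(x, 15) = Mul(15, x))
Add(Mul(Function('q')(-7, 30), 1521), s) = Add(Mul(Mul(15, 30), 1521), 16) = Add(Mul(450, 1521), 16) = Add(684450, 16) = 684466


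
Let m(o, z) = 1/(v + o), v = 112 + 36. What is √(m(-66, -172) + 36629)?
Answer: 3*√27365942/82 ≈ 191.39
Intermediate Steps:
v = 148
m(o, z) = 1/(148 + o)
√(m(-66, -172) + 36629) = √(1/(148 - 66) + 36629) = √(1/82 + 36629) = √(3003579/82) = 3*√27365942/82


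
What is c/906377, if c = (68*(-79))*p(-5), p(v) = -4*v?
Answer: -107440/906377 ≈ -0.11854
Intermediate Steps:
c = -107440 (c = (68*(-79))*(-4*(-5)) = -5372*20 = -107440)
c/906377 = -107440/906377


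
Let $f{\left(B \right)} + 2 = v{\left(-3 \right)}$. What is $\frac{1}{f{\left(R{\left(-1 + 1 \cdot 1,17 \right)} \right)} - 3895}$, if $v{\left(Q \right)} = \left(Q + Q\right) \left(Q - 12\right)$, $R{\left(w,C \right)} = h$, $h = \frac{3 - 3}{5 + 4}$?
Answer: $- \frac{1}{3807} \approx -0.00026267$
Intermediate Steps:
$h = 0$ ($h = \frac{0}{9} = 0 \cdot \frac{1}{9} = 0$)
$R{\left(w,C \right)} = 0$
$v{\left(Q \right)} = 2 Q \left(-12 + Q\right)$
$f{\left(B \right)} = 88$ ($f{\left(B \right)} = -2 + 2 \left(-3\right) \left(-12 - 3\right) = -2 + 2 \left(-3\right) \left(-15\right) = -2 + 90 = 88$)
$\frac{1}{f{\left(R{\left(-1 + 1 \cdot 1,17 \right)} \right)} - 3895} = \frac{1}{88 - 3895} = \frac{1}{-3807} = - \frac{1}{3807}$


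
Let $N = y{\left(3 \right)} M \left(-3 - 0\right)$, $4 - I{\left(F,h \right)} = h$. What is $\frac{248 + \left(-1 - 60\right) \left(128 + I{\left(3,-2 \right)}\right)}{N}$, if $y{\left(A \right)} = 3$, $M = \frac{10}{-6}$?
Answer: $- \frac{2642}{5} \approx -528.4$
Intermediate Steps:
$M = - \frac{5}{3}$ ($M = 10 \left(- \frac{1}{6}\right) = - \frac{5}{3} \approx -1.6667$)
$I{\left(F,h \right)} = 4 - h$
$N = 15$ ($N = 3 \left(- \frac{5}{3}\right) \left(-3 - 0\right) = - 5 \left(-3 + 0\right) = \left(-5\right) \left(-3\right) = 15$)
$\frac{248 + \left(-1 - 60\right) \left(128 + I{\left(3,-2 \right)}\right)}{N} = \frac{248 + \left(-1 - 60\right) \left(128 + \left(4 - -2\right)\right)}{15} = \left(248 - 61 \left(128 + \left(4 + 2\right)\right)\right) \frac{1}{15} = \left(248 - 61 \left(128 + 6\right)\right) \frac{1}{15} = \left(248 - 8174\right) \frac{1}{15} = \left(-7926\right) \frac{1}{15} = - \frac{2642}{5}$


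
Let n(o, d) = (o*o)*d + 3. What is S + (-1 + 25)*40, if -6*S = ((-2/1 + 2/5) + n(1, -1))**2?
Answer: 71998/75 ≈ 959.97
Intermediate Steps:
n(o, d) = 3 + d*o**2 (n(o, d) = o**2*d + 3 = d*o**2 + 3 = 3 + d*o**2)
S = -2/75 (S = -((-2/1 + 2/5) + (3 - 1*1**2))**2/6 = -((-2*1 + 2*(1/5)) + (3 - 1*1))**2/6 = -((-2 + 2/5) + (3 - 1))**2/6 = -(-8/5 + 2)**2/6 = -(2/5)**2/6 = -1/6*4/25 = -2/75 ≈ -0.026667)
S + (-1 + 25)*40 = -2/75 + (-1 + 25)*40 = -2/75 + 24*40 = -2/75 + 960 = 71998/75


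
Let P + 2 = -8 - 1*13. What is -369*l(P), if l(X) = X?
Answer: 8487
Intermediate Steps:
P = -23 (P = -2 + (-8 - 1*13) = -2 + (-8 - 13) = -2 - 21 = -23)
-369*l(P) = -369*(-23) = 8487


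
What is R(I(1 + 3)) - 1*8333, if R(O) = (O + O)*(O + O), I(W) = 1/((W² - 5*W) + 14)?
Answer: -208324/25 ≈ -8333.0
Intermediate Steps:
I(W) = 1/(14 + W² - 5*W)
R(O) = 4*O² (R(O) = (2*O)*(2*O) = 4*O²)
R(I(1 + 3)) - 1*8333 = 4*(1/(14 + (1 + 3)² - 5*(1 + 3)))² - 1*8333 = 4*(1/(14 + 4² - 5*4))² - 8333 = 4*(1/(14 + 16 - 20))² - 8333 = 4*(1/10)² - 8333 = 4*(⅒)² - 8333 = 4*(1/100) - 8333 = 1/25 - 8333 = -208324/25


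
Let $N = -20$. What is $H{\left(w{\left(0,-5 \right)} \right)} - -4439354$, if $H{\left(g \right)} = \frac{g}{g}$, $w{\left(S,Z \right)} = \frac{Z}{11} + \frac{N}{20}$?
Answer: $4439355$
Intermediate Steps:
$w{\left(S,Z \right)} = -1 + \frac{Z}{11}$ ($w{\left(S,Z \right)} = \frac{Z}{11} - \frac{20}{20} = Z \frac{1}{11} - 1 = \frac{Z}{11} - 1 = -1 + \frac{Z}{11}$)
$H{\left(g \right)} = 1$
$H{\left(w{\left(0,-5 \right)} \right)} - -4439354 = 1 - -4439354 = 1 + 4439354 = 4439355$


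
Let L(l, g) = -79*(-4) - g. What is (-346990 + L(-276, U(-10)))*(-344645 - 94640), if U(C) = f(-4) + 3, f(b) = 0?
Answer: 152290005945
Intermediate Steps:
U(C) = 3 (U(C) = 0 + 3 = 3)
L(l, g) = 316 - g
(-346990 + L(-276, U(-10)))*(-344645 - 94640) = (-346990 + (316 - 1*3))*(-344645 - 94640) = (-346990 + (316 - 3))*(-439285) = (-346990 + 313)*(-439285) = -346677*(-439285) = 152290005945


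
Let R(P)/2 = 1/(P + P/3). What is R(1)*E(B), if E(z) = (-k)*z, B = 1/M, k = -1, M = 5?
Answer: 3/10 ≈ 0.30000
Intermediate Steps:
R(P) = 3/(2*P) (R(P) = 2/(P + P/3) = 2/((4*P/3)) = 2*(3/(4*P)) = 3/(2*P))
B = 1/5 ≈ 0.20000
E(z) = z (E(z) = (-1*(-1))*z = 1*z = z)
R(1)*E(B) = ((3/2)/1)*(1/5) = ((3/2)*1)*(1/5) = (3/2)*(1/5) = 3/10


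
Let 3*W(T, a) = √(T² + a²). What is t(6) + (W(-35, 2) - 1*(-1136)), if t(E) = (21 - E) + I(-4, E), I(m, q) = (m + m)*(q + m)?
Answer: 1135 + √1229/3 ≈ 1146.7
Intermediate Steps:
I(m, q) = 2*m*(m + q) (I(m, q) = (2*m)*(m + q) = 2*m*(m + q))
W(T, a) = √(T² + a²)/3
t(E) = 53 - 9*E (t(E) = (21 - E) + 2*(-4)*(-4 + E) = (21 - E) + (32 - 8*E) = 53 - 9*E)
t(6) + (W(-35, 2) - 1*(-1136)) = (53 - 9*6) + (√((-35)² + 2²)/3 - 1*(-1136)) = (53 - 54) + (√(1225 + 4)/3 + 1136) = -1 + (√1229/3 + 1136) = -1 + (1136 + √1229/3) = 1135 + √1229/3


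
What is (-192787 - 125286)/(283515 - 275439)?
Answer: -318073/8076 ≈ -39.385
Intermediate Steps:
(-192787 - 125286)/(283515 - 275439) = -318073/8076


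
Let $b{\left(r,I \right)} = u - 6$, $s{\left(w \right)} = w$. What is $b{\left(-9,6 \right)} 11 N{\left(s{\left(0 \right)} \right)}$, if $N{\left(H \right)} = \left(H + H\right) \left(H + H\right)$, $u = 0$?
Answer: $0$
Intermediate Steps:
$b{\left(r,I \right)} = -6$ ($b{\left(r,I \right)} = 0 - 6 = -6$)
$N{\left(H \right)} = 4 H^{2}$ ($N{\left(H \right)} = 2 H 2 H = 4 H^{2}$)
$b{\left(-9,6 \right)} 11 N{\left(s{\left(0 \right)} \right)} = \left(-6\right) 11 \cdot 4 \cdot 0^{2} = - 66 \cdot 4 \cdot 0 = \left(-66\right) 0 = 0$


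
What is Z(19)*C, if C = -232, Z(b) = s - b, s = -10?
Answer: 6728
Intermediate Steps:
Z(b) = -10 - b
Z(19)*C = (-10 - 1*19)*(-232) = (-10 - 19)*(-232) = -29*(-232) = 6728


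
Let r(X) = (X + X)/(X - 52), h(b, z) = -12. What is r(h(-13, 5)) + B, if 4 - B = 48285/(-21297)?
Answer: 377225/56792 ≈ 6.6422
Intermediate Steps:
B = 44491/7099 (B = 4 - 48285/(-21297) = 4 - 48285*(-1)/21297 = 4 - 1*(-16095/7099) = 4 + 16095/7099 = 44491/7099 ≈ 6.2672)
r(X) = 2*X/(-52 + X) (r(X) = (2*X)/(-52 + X) = 2*X/(-52 + X))
r(h(-13, 5)) + B = 2*(-12)/(-52 - 12) + 44491/7099 = 2*(-12)/(-64) + 44491/7099 = 2*(-12)*(-1/64) + 44491/7099 = 3/8 + 44491/7099 = 377225/56792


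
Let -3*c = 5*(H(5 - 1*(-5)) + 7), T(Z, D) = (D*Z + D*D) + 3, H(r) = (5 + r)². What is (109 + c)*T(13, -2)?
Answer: 15827/3 ≈ 5275.7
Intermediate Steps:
T(Z, D) = 3 + D² + D*Z (T(Z, D) = (D*Z + D²) + 3 = (D² + D*Z) + 3 = 3 + D² + D*Z)
c = -1160/3 (c = -5*((5 + (5 - 1*(-5)))² + 7)/3 = -5*((5 + (5 + 5))² + 7)/3 = -5*((5 + 10)² + 7)/3 = -5*(15² + 7)/3 = -5*(225 + 7)/3 = -5*232/3 = -⅓*1160 = -1160/3 ≈ -386.67)
(109 + c)*T(13, -2) = (109 - 1160/3)*(3 + (-2)² - 2*13) = -833*(3 + 4 - 26)/3 = -833/3*(-19) = 15827/3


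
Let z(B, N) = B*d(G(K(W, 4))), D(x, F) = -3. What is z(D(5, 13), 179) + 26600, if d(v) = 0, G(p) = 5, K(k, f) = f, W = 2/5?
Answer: 26600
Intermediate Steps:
W = ⅖ (W = 2*(⅕) = ⅖ ≈ 0.40000)
z(B, N) = 0 (z(B, N) = B*0 = 0)
z(D(5, 13), 179) + 26600 = 0 + 26600 = 26600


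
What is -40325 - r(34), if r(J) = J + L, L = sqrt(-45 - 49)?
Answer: -40359 - I*sqrt(94) ≈ -40359.0 - 9.6954*I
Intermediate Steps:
L = I*sqrt(94) (L = sqrt(-94) = I*sqrt(94) ≈ 9.6954*I)
r(J) = J + I*sqrt(94)
-40325 - r(34) = -40325 - (34 + I*sqrt(94)) = -40325 + (-34 - I*sqrt(94)) = -40359 - I*sqrt(94)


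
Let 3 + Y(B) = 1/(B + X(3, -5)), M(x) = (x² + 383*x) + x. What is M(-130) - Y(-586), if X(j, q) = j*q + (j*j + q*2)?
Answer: -19876233/602 ≈ -33017.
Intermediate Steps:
X(j, q) = j² + 2*q + j*q (X(j, q) = j*q + (j² + 2*q) = j² + 2*q + j*q)
M(x) = x² + 384*x
Y(B) = -3 + 1/(-16 + B) (Y(B) = -3 + 1/(B + (3² + 2*(-5) + 3*(-5))) = -3 + 1/(B + (9 - 10 - 15)) = -3 + 1/(B - 16) = -3 + 1/(-16 + B))
M(-130) - Y(-586) = -130*(384 - 130) - (49 - 3*(-586))/(-16 - 586) = -130*254 - (49 + 1758)/(-602) = -33020 - (-1)*1807/602 = -33020 - 1*(-1807/602) = -33020 + 1807/602 = -19876233/602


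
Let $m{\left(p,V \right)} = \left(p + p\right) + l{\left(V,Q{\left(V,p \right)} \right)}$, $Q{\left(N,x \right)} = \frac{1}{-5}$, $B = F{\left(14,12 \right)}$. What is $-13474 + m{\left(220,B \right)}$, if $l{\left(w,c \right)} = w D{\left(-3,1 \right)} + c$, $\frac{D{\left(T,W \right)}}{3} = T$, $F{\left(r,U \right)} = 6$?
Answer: $- \frac{65441}{5} \approx -13088.0$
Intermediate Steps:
$B = 6$
$D{\left(T,W \right)} = 3 T$
$Q{\left(N,x \right)} = - \frac{1}{5}$
$l{\left(w,c \right)} = c - 9 w$ ($l{\left(w,c \right)} = w 3 \left(-3\right) + c = w \left(-9\right) + c = - 9 w + c = c - 9 w$)
$m{\left(p,V \right)} = - \frac{1}{5} - 9 V + 2 p$ ($m{\left(p,V \right)} = \left(p + p\right) - \left(\frac{1}{5} + 9 V\right) = 2 p - \left(\frac{1}{5} + 9 V\right) = - \frac{1}{5} - 9 V + 2 p$)
$-13474 + m{\left(220,B \right)} = -13474 - - \frac{1929}{5} = -13474 + \frac{1929}{5} = - \frac{65441}{5}$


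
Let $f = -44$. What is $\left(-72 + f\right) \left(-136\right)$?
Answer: $15776$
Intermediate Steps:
$\left(-72 + f\right) \left(-136\right) = \left(-72 - 44\right) \left(-136\right) = \left(-116\right) \left(-136\right) = 15776$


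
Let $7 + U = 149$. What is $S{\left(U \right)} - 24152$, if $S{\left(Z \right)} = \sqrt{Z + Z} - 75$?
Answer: $-24227 + 2 \sqrt{71} \approx -24210.0$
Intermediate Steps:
$U = 142$ ($U = -7 + 149 = 142$)
$S{\left(Z \right)} = -75 + \sqrt{2} \sqrt{Z}$ ($S{\left(Z \right)} = \sqrt{2 Z} - 75 = \sqrt{2} \sqrt{Z} - 75 = -75 + \sqrt{2} \sqrt{Z}$)
$S{\left(U \right)} - 24152 = \left(-75 + \sqrt{2} \sqrt{142}\right) - 24152 = \left(-75 + 2 \sqrt{71}\right) - 24152 = -24227 + 2 \sqrt{71}$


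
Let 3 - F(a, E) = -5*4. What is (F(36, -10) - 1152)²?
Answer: 1274641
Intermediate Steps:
F(a, E) = 23 (F(a, E) = 3 - (-5)*4 = 3 - 1*(-20) = 3 + 20 = 23)
(F(36, -10) - 1152)² = (23 - 1152)² = (-1129)² = 1274641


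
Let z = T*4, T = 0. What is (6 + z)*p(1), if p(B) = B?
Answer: 6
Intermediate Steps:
z = 0 (z = 0*4 = 0)
(6 + z)*p(1) = (6 + 0)*1 = 6*1 = 6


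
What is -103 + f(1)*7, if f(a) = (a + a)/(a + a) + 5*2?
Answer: -26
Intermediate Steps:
f(a) = 11 (f(a) = (2*a)/((2*a)) + 10 = (2*a)*(1/(2*a)) + 10 = 1 + 10 = 11)
-103 + f(1)*7 = -103 + 11*7 = -103 + 77 = -26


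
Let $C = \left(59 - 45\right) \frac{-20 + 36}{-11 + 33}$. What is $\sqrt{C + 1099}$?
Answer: $\frac{7 \sqrt{2739}}{11} \approx 33.304$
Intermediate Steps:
$C = \frac{112}{11}$ ($C = 14 \cdot \frac{16}{22} = 14 \cdot 16 \cdot \frac{1}{22} = 14 \cdot \frac{8}{11} = \frac{112}{11} \approx 10.182$)
$\sqrt{C + 1099} = \sqrt{\frac{112}{11} + 1099} = \sqrt{\frac{12201}{11}} = \frac{7 \sqrt{2739}}{11}$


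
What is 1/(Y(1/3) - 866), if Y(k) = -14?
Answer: -1/880 ≈ -0.0011364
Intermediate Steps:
1/(Y(1/3) - 866) = 1/(-14 - 866) = 1/(-880) = -1/880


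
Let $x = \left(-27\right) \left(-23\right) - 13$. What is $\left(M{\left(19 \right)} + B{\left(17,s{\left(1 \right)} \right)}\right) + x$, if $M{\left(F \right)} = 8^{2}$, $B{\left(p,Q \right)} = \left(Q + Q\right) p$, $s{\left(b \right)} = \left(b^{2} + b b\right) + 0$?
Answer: $740$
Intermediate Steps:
$s{\left(b \right)} = 2 b^{2}$ ($s{\left(b \right)} = \left(b^{2} + b^{2}\right) + 0 = 2 b^{2} + 0 = 2 b^{2}$)
$B{\left(p,Q \right)} = 2 Q p$
$x = 608$ ($x = 621 - 13 = 608$)
$M{\left(F \right)} = 64$
$\left(M{\left(19 \right)} + B{\left(17,s{\left(1 \right)} \right)}\right) + x = \left(64 + 2 \cdot 2 \cdot 1^{2} \cdot 17\right) + 608 = \left(64 + 2 \cdot 2 \cdot 1 \cdot 17\right) + 608 = \left(64 + 2 \cdot 2 \cdot 17\right) + 608 = \left(64 + 68\right) + 608 = 132 + 608 = 740$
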